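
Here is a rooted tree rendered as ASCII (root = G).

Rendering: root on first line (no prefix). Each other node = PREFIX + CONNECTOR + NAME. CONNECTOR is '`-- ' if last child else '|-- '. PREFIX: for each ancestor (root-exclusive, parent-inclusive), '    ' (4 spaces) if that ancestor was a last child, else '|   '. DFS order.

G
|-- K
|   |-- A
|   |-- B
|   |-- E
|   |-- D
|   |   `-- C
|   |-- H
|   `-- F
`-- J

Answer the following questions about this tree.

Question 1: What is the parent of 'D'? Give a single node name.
Answer: K

Derivation:
Scan adjacency: D appears as child of K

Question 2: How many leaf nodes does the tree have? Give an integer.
Leaves (nodes with no children): A, B, C, E, F, H, J

Answer: 7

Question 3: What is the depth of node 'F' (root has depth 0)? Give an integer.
Path from root to F: G -> K -> F
Depth = number of edges = 2

Answer: 2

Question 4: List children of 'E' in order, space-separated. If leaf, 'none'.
Node E's children (from adjacency): (leaf)

Answer: none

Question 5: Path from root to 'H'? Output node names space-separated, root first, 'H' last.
Walk down from root: G -> K -> H

Answer: G K H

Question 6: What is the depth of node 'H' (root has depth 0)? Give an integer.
Path from root to H: G -> K -> H
Depth = number of edges = 2

Answer: 2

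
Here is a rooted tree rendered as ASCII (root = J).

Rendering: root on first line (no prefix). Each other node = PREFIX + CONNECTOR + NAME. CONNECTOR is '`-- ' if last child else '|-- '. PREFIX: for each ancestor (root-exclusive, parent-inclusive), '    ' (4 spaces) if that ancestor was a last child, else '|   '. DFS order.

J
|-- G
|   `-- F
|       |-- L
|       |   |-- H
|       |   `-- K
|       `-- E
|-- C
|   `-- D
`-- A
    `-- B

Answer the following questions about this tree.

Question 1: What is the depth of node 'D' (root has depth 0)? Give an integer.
Answer: 2

Derivation:
Path from root to D: J -> C -> D
Depth = number of edges = 2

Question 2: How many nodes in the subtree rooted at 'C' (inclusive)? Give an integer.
Subtree rooted at C contains: C, D
Count = 2

Answer: 2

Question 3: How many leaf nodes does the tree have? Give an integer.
Leaves (nodes with no children): B, D, E, H, K

Answer: 5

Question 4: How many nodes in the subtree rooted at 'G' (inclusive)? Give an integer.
Answer: 6

Derivation:
Subtree rooted at G contains: E, F, G, H, K, L
Count = 6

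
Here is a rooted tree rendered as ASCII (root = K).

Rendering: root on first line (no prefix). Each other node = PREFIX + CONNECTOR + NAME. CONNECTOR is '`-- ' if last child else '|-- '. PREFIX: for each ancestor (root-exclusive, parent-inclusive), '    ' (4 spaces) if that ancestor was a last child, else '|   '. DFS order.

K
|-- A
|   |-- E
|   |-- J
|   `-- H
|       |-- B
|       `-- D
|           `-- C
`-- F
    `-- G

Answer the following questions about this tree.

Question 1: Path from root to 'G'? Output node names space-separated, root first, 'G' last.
Answer: K F G

Derivation:
Walk down from root: K -> F -> G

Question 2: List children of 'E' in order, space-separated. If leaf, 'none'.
Answer: none

Derivation:
Node E's children (from adjacency): (leaf)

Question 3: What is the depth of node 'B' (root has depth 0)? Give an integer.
Answer: 3

Derivation:
Path from root to B: K -> A -> H -> B
Depth = number of edges = 3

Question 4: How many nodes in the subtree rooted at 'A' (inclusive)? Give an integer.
Answer: 7

Derivation:
Subtree rooted at A contains: A, B, C, D, E, H, J
Count = 7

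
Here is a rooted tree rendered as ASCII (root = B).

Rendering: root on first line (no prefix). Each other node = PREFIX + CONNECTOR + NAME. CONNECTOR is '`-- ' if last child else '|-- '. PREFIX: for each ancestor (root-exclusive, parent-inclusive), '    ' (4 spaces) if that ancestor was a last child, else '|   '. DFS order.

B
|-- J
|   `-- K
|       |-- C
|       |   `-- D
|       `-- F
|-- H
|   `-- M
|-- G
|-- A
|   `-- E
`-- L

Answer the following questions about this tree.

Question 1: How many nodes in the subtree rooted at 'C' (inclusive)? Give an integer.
Subtree rooted at C contains: C, D
Count = 2

Answer: 2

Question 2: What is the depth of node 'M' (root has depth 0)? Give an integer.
Path from root to M: B -> H -> M
Depth = number of edges = 2

Answer: 2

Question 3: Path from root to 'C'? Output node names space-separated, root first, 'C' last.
Walk down from root: B -> J -> K -> C

Answer: B J K C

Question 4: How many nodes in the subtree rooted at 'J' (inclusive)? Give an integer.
Subtree rooted at J contains: C, D, F, J, K
Count = 5

Answer: 5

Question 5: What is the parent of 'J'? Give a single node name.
Scan adjacency: J appears as child of B

Answer: B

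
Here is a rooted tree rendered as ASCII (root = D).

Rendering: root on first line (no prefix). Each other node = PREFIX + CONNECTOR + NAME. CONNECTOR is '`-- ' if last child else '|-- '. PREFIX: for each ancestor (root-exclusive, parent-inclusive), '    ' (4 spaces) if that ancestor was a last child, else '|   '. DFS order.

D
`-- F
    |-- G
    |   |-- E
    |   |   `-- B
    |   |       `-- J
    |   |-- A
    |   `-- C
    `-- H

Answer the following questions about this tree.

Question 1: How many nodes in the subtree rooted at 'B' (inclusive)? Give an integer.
Answer: 2

Derivation:
Subtree rooted at B contains: B, J
Count = 2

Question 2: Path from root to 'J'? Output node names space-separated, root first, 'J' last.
Walk down from root: D -> F -> G -> E -> B -> J

Answer: D F G E B J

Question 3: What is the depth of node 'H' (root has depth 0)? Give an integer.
Path from root to H: D -> F -> H
Depth = number of edges = 2

Answer: 2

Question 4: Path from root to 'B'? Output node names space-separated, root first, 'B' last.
Answer: D F G E B

Derivation:
Walk down from root: D -> F -> G -> E -> B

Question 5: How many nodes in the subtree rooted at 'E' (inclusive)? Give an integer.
Subtree rooted at E contains: B, E, J
Count = 3

Answer: 3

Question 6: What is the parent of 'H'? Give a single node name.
Scan adjacency: H appears as child of F

Answer: F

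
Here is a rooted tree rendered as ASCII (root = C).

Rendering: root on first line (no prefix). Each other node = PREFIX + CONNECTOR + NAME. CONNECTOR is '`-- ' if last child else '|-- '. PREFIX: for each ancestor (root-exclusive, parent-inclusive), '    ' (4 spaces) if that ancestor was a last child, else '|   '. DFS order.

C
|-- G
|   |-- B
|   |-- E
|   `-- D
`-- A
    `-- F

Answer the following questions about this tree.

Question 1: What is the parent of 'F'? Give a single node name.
Scan adjacency: F appears as child of A

Answer: A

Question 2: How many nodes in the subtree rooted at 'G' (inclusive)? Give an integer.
Subtree rooted at G contains: B, D, E, G
Count = 4

Answer: 4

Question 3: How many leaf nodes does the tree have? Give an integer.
Leaves (nodes with no children): B, D, E, F

Answer: 4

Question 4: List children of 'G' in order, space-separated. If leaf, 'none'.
Node G's children (from adjacency): B, E, D

Answer: B E D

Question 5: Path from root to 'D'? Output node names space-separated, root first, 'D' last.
Walk down from root: C -> G -> D

Answer: C G D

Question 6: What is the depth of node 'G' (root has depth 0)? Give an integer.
Answer: 1

Derivation:
Path from root to G: C -> G
Depth = number of edges = 1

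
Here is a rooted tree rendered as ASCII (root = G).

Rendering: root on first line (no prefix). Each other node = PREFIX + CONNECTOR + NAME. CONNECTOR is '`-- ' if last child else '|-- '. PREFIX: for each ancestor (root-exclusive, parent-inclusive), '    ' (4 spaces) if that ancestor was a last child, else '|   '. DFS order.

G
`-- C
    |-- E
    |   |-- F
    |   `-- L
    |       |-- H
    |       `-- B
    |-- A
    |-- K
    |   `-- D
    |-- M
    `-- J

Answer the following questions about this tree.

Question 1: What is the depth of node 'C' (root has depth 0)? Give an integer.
Path from root to C: G -> C
Depth = number of edges = 1

Answer: 1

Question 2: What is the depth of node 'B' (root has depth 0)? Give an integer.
Answer: 4

Derivation:
Path from root to B: G -> C -> E -> L -> B
Depth = number of edges = 4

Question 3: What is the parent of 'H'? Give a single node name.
Answer: L

Derivation:
Scan adjacency: H appears as child of L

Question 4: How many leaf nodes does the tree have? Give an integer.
Leaves (nodes with no children): A, B, D, F, H, J, M

Answer: 7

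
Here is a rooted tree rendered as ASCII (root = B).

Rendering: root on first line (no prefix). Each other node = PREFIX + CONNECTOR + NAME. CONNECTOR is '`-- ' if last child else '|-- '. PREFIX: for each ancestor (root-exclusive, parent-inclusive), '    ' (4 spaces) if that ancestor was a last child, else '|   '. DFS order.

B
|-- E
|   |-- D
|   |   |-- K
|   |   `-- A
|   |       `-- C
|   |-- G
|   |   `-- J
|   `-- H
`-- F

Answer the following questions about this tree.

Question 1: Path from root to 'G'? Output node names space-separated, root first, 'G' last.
Walk down from root: B -> E -> G

Answer: B E G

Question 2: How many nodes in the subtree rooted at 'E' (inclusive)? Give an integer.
Answer: 8

Derivation:
Subtree rooted at E contains: A, C, D, E, G, H, J, K
Count = 8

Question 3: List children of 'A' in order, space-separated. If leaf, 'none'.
Node A's children (from adjacency): C

Answer: C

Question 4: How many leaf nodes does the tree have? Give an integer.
Leaves (nodes with no children): C, F, H, J, K

Answer: 5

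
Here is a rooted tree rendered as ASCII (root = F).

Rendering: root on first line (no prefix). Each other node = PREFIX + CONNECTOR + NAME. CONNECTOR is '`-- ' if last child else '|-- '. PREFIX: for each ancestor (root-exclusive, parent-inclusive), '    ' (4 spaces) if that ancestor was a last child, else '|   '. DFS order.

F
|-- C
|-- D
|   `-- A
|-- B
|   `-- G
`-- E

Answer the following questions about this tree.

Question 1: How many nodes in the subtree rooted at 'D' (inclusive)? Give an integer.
Answer: 2

Derivation:
Subtree rooted at D contains: A, D
Count = 2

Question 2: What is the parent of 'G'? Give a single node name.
Scan adjacency: G appears as child of B

Answer: B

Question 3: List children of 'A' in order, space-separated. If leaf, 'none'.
Answer: none

Derivation:
Node A's children (from adjacency): (leaf)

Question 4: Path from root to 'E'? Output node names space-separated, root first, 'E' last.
Answer: F E

Derivation:
Walk down from root: F -> E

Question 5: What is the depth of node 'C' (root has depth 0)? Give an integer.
Answer: 1

Derivation:
Path from root to C: F -> C
Depth = number of edges = 1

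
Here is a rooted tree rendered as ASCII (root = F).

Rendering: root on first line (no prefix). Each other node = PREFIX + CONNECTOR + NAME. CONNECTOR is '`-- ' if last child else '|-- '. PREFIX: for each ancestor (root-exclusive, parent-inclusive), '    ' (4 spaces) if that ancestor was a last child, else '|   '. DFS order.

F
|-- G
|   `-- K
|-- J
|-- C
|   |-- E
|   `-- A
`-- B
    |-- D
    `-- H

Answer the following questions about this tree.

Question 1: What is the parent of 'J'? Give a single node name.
Scan adjacency: J appears as child of F

Answer: F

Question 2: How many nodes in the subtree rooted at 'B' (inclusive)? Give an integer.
Subtree rooted at B contains: B, D, H
Count = 3

Answer: 3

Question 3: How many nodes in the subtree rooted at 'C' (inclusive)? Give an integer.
Subtree rooted at C contains: A, C, E
Count = 3

Answer: 3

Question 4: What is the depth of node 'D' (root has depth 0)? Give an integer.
Path from root to D: F -> B -> D
Depth = number of edges = 2

Answer: 2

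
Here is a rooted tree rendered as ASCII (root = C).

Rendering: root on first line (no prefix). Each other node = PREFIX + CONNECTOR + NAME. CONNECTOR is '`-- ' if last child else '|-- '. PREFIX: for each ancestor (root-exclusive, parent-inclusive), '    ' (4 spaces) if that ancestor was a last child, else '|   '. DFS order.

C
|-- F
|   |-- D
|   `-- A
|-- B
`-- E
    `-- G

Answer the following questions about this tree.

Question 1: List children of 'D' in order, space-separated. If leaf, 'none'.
Answer: none

Derivation:
Node D's children (from adjacency): (leaf)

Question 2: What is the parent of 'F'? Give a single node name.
Scan adjacency: F appears as child of C

Answer: C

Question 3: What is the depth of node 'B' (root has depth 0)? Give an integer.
Answer: 1

Derivation:
Path from root to B: C -> B
Depth = number of edges = 1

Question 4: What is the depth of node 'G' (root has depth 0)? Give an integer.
Path from root to G: C -> E -> G
Depth = number of edges = 2

Answer: 2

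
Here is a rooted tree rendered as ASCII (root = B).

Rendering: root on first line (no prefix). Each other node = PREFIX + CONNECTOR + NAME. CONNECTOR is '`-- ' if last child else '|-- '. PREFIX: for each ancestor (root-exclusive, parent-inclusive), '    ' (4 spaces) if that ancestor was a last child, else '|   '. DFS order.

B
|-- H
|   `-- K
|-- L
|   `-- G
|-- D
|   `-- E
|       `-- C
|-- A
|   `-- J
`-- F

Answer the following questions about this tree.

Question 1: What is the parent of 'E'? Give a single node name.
Answer: D

Derivation:
Scan adjacency: E appears as child of D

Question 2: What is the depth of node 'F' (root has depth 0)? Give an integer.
Answer: 1

Derivation:
Path from root to F: B -> F
Depth = number of edges = 1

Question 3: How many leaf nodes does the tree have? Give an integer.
Answer: 5

Derivation:
Leaves (nodes with no children): C, F, G, J, K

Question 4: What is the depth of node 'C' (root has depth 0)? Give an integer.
Answer: 3

Derivation:
Path from root to C: B -> D -> E -> C
Depth = number of edges = 3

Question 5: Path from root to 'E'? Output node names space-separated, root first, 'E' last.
Walk down from root: B -> D -> E

Answer: B D E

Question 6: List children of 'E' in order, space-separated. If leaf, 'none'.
Node E's children (from adjacency): C

Answer: C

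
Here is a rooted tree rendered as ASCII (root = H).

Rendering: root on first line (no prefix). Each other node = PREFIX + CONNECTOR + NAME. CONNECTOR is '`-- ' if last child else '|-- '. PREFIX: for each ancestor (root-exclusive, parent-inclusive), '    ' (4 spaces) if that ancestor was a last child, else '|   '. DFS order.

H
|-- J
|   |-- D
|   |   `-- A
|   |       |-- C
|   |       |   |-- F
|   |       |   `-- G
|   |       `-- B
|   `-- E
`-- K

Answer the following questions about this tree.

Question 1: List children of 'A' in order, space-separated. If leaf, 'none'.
Node A's children (from adjacency): C, B

Answer: C B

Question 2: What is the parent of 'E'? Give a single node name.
Scan adjacency: E appears as child of J

Answer: J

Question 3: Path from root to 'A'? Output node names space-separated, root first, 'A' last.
Answer: H J D A

Derivation:
Walk down from root: H -> J -> D -> A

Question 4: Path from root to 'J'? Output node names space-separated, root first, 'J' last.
Answer: H J

Derivation:
Walk down from root: H -> J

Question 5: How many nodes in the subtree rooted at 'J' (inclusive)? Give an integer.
Answer: 8

Derivation:
Subtree rooted at J contains: A, B, C, D, E, F, G, J
Count = 8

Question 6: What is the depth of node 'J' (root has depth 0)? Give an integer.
Path from root to J: H -> J
Depth = number of edges = 1

Answer: 1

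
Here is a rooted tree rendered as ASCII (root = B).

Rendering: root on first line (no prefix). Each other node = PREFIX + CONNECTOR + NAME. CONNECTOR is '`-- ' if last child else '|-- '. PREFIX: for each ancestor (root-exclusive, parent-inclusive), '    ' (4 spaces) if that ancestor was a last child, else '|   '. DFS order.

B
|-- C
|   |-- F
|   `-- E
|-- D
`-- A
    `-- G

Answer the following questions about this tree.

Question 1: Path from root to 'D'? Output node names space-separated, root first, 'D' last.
Walk down from root: B -> D

Answer: B D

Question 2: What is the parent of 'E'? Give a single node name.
Answer: C

Derivation:
Scan adjacency: E appears as child of C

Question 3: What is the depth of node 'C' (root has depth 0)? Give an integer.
Path from root to C: B -> C
Depth = number of edges = 1

Answer: 1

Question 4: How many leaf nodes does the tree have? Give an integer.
Answer: 4

Derivation:
Leaves (nodes with no children): D, E, F, G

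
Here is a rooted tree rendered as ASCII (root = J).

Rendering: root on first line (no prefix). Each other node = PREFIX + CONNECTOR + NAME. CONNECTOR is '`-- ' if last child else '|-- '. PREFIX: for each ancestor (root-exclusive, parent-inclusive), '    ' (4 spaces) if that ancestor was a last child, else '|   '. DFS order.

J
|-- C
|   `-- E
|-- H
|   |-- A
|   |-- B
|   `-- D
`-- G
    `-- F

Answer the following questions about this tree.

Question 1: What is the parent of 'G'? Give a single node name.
Answer: J

Derivation:
Scan adjacency: G appears as child of J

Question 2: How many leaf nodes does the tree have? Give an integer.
Leaves (nodes with no children): A, B, D, E, F

Answer: 5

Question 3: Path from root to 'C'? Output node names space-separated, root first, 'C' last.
Walk down from root: J -> C

Answer: J C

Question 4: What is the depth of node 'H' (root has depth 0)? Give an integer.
Answer: 1

Derivation:
Path from root to H: J -> H
Depth = number of edges = 1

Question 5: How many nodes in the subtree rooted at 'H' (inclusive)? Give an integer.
Subtree rooted at H contains: A, B, D, H
Count = 4

Answer: 4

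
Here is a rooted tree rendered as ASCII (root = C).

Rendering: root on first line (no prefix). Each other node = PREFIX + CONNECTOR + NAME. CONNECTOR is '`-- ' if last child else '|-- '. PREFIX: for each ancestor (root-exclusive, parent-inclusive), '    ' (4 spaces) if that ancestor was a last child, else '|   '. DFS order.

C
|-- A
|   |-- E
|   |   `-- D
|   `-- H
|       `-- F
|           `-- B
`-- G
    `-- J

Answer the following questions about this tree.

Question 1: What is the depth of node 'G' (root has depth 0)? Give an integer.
Answer: 1

Derivation:
Path from root to G: C -> G
Depth = number of edges = 1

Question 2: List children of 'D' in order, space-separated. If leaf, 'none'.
Answer: none

Derivation:
Node D's children (from adjacency): (leaf)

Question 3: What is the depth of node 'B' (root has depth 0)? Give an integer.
Answer: 4

Derivation:
Path from root to B: C -> A -> H -> F -> B
Depth = number of edges = 4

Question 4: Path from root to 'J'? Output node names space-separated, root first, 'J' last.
Walk down from root: C -> G -> J

Answer: C G J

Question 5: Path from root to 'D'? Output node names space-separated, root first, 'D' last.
Answer: C A E D

Derivation:
Walk down from root: C -> A -> E -> D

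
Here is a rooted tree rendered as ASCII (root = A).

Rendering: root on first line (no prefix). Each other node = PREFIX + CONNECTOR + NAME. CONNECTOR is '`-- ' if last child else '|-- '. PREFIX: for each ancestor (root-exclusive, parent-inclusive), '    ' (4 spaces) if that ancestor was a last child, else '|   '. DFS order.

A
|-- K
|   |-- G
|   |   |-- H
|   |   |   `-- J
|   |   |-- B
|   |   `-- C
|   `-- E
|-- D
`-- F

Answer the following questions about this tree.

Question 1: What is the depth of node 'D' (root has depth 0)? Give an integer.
Answer: 1

Derivation:
Path from root to D: A -> D
Depth = number of edges = 1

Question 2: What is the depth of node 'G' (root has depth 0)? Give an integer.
Path from root to G: A -> K -> G
Depth = number of edges = 2

Answer: 2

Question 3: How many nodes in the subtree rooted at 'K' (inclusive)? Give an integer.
Answer: 7

Derivation:
Subtree rooted at K contains: B, C, E, G, H, J, K
Count = 7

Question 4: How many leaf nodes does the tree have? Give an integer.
Leaves (nodes with no children): B, C, D, E, F, J

Answer: 6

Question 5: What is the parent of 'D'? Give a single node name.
Answer: A

Derivation:
Scan adjacency: D appears as child of A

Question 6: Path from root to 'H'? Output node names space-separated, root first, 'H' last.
Walk down from root: A -> K -> G -> H

Answer: A K G H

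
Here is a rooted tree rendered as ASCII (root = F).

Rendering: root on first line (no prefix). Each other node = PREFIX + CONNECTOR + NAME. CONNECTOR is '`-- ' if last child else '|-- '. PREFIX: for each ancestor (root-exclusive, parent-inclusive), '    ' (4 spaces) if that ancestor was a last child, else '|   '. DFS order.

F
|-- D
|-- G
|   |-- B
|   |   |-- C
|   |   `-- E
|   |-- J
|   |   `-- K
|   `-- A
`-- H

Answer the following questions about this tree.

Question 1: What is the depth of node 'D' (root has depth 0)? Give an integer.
Path from root to D: F -> D
Depth = number of edges = 1

Answer: 1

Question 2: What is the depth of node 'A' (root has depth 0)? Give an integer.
Answer: 2

Derivation:
Path from root to A: F -> G -> A
Depth = number of edges = 2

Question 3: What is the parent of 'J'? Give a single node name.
Answer: G

Derivation:
Scan adjacency: J appears as child of G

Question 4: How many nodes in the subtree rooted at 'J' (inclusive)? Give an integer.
Answer: 2

Derivation:
Subtree rooted at J contains: J, K
Count = 2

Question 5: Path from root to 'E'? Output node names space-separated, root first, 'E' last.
Answer: F G B E

Derivation:
Walk down from root: F -> G -> B -> E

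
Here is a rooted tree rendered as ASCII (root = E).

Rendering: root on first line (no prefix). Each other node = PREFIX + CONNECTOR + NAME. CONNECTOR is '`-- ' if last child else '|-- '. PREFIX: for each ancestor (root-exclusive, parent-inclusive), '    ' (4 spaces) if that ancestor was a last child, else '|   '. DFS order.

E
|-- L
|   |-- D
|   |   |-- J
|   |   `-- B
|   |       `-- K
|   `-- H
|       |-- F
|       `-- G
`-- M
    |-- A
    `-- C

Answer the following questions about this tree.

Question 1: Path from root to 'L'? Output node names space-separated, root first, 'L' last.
Answer: E L

Derivation:
Walk down from root: E -> L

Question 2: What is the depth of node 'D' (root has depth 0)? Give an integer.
Path from root to D: E -> L -> D
Depth = number of edges = 2

Answer: 2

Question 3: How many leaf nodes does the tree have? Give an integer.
Answer: 6

Derivation:
Leaves (nodes with no children): A, C, F, G, J, K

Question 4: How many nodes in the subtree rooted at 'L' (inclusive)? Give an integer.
Subtree rooted at L contains: B, D, F, G, H, J, K, L
Count = 8

Answer: 8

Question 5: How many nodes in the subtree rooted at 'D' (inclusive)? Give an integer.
Answer: 4

Derivation:
Subtree rooted at D contains: B, D, J, K
Count = 4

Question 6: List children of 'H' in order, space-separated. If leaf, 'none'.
Answer: F G

Derivation:
Node H's children (from adjacency): F, G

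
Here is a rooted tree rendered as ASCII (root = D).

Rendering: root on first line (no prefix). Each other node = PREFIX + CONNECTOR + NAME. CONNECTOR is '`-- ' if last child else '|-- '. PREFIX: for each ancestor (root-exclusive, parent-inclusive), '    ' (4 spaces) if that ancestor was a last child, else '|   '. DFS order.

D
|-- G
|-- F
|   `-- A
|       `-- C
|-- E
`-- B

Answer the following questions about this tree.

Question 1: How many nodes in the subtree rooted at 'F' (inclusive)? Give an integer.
Answer: 3

Derivation:
Subtree rooted at F contains: A, C, F
Count = 3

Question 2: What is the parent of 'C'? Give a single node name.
Scan adjacency: C appears as child of A

Answer: A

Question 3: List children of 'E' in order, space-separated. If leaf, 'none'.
Node E's children (from adjacency): (leaf)

Answer: none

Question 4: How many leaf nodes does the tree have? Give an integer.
Answer: 4

Derivation:
Leaves (nodes with no children): B, C, E, G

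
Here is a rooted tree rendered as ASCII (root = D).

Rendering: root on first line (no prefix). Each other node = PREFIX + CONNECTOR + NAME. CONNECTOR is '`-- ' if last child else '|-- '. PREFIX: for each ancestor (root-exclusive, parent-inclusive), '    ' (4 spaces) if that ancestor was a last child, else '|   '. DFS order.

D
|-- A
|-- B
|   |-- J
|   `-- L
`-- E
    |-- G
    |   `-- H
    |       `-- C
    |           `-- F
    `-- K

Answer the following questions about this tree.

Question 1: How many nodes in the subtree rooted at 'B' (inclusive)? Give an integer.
Answer: 3

Derivation:
Subtree rooted at B contains: B, J, L
Count = 3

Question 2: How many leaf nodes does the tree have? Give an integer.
Answer: 5

Derivation:
Leaves (nodes with no children): A, F, J, K, L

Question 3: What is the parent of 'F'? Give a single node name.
Scan adjacency: F appears as child of C

Answer: C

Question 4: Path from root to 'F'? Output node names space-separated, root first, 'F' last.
Walk down from root: D -> E -> G -> H -> C -> F

Answer: D E G H C F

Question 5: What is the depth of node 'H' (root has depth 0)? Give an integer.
Answer: 3

Derivation:
Path from root to H: D -> E -> G -> H
Depth = number of edges = 3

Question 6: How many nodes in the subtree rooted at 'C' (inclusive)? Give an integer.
Answer: 2

Derivation:
Subtree rooted at C contains: C, F
Count = 2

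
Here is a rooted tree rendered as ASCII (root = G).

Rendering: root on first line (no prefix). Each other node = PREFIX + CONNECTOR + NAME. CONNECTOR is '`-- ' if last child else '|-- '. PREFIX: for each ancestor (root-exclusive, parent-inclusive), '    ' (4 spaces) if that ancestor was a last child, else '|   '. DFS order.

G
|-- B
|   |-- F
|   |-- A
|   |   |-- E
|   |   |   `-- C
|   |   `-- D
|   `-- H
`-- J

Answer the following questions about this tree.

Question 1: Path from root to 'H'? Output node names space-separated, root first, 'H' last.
Answer: G B H

Derivation:
Walk down from root: G -> B -> H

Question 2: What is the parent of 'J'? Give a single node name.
Answer: G

Derivation:
Scan adjacency: J appears as child of G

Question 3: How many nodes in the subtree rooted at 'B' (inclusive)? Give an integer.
Subtree rooted at B contains: A, B, C, D, E, F, H
Count = 7

Answer: 7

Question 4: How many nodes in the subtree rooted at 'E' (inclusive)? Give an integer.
Subtree rooted at E contains: C, E
Count = 2

Answer: 2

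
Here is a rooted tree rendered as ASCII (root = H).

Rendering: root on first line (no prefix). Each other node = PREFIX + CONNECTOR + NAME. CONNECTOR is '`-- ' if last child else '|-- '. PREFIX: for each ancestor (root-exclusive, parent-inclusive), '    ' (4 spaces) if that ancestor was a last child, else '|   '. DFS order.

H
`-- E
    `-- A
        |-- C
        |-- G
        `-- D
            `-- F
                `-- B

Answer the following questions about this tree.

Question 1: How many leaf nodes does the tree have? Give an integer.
Answer: 3

Derivation:
Leaves (nodes with no children): B, C, G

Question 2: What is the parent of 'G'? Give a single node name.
Scan adjacency: G appears as child of A

Answer: A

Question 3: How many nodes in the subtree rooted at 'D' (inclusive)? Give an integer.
Answer: 3

Derivation:
Subtree rooted at D contains: B, D, F
Count = 3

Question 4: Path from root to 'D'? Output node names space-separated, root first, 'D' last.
Walk down from root: H -> E -> A -> D

Answer: H E A D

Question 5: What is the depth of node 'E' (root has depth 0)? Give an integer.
Answer: 1

Derivation:
Path from root to E: H -> E
Depth = number of edges = 1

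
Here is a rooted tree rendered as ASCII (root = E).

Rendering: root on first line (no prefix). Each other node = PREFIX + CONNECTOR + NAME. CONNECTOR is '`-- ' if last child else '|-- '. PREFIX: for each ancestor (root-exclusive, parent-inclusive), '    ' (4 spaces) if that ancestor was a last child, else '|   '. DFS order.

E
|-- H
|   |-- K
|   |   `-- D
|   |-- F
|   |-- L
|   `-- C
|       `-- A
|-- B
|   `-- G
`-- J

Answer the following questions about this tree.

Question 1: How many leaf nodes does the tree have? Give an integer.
Answer: 6

Derivation:
Leaves (nodes with no children): A, D, F, G, J, L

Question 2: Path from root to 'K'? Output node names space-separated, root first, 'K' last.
Answer: E H K

Derivation:
Walk down from root: E -> H -> K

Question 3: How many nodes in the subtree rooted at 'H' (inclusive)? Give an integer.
Subtree rooted at H contains: A, C, D, F, H, K, L
Count = 7

Answer: 7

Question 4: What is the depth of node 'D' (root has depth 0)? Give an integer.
Answer: 3

Derivation:
Path from root to D: E -> H -> K -> D
Depth = number of edges = 3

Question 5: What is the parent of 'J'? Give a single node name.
Scan adjacency: J appears as child of E

Answer: E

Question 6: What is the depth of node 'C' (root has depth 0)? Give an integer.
Answer: 2

Derivation:
Path from root to C: E -> H -> C
Depth = number of edges = 2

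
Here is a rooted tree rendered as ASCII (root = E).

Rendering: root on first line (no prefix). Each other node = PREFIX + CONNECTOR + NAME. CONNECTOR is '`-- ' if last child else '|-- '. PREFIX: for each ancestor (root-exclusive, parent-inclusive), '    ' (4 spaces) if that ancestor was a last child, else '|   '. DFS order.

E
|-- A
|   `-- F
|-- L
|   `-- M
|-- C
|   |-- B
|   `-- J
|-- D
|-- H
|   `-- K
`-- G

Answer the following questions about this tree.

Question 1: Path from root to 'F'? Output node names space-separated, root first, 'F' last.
Walk down from root: E -> A -> F

Answer: E A F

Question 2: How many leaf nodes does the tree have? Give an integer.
Answer: 7

Derivation:
Leaves (nodes with no children): B, D, F, G, J, K, M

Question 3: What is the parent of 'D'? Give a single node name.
Scan adjacency: D appears as child of E

Answer: E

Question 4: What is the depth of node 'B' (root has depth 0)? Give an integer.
Path from root to B: E -> C -> B
Depth = number of edges = 2

Answer: 2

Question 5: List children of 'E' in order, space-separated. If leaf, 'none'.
Node E's children (from adjacency): A, L, C, D, H, G

Answer: A L C D H G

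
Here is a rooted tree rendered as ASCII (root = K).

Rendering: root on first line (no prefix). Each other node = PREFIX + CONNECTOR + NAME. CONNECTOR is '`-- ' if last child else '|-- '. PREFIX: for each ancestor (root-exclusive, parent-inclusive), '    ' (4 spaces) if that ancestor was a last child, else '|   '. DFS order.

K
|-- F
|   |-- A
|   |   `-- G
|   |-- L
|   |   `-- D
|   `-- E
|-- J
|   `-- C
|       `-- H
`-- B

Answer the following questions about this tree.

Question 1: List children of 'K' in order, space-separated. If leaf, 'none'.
Answer: F J B

Derivation:
Node K's children (from adjacency): F, J, B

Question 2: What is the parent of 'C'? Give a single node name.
Answer: J

Derivation:
Scan adjacency: C appears as child of J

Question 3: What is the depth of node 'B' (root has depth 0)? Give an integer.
Answer: 1

Derivation:
Path from root to B: K -> B
Depth = number of edges = 1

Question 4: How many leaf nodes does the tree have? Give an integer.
Answer: 5

Derivation:
Leaves (nodes with no children): B, D, E, G, H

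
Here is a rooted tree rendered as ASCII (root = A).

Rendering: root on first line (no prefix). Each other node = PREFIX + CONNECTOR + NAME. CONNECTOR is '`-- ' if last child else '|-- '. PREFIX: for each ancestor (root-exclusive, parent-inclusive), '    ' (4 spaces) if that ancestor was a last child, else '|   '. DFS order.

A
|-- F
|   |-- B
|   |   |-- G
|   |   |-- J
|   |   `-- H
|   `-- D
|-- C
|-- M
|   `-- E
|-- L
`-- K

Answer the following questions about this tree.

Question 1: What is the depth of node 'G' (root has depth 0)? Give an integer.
Path from root to G: A -> F -> B -> G
Depth = number of edges = 3

Answer: 3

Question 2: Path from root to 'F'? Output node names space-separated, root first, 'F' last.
Answer: A F

Derivation:
Walk down from root: A -> F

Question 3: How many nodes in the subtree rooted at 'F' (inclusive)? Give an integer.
Subtree rooted at F contains: B, D, F, G, H, J
Count = 6

Answer: 6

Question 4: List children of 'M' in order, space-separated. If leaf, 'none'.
Node M's children (from adjacency): E

Answer: E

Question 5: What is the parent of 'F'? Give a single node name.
Answer: A

Derivation:
Scan adjacency: F appears as child of A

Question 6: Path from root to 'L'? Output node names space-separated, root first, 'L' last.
Walk down from root: A -> L

Answer: A L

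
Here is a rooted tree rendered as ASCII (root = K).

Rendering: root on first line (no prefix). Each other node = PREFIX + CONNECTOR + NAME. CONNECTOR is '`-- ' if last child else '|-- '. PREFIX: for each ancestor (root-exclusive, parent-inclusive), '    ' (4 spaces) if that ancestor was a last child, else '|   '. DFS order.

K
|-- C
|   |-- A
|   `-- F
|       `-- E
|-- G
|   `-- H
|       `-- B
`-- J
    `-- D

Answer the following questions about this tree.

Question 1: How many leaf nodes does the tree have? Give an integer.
Leaves (nodes with no children): A, B, D, E

Answer: 4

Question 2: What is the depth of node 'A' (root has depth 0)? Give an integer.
Path from root to A: K -> C -> A
Depth = number of edges = 2

Answer: 2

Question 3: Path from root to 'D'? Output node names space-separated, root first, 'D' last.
Answer: K J D

Derivation:
Walk down from root: K -> J -> D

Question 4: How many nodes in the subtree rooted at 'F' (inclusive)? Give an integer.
Subtree rooted at F contains: E, F
Count = 2

Answer: 2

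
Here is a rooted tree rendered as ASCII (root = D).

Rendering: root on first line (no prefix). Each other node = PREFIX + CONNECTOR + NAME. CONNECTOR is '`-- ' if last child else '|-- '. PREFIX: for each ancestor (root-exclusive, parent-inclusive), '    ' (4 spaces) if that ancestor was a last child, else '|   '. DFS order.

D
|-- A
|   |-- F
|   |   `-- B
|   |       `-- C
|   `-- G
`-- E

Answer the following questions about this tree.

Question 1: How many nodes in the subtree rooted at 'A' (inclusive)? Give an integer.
Subtree rooted at A contains: A, B, C, F, G
Count = 5

Answer: 5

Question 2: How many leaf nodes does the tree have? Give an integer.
Answer: 3

Derivation:
Leaves (nodes with no children): C, E, G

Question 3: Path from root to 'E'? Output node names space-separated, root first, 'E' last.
Walk down from root: D -> E

Answer: D E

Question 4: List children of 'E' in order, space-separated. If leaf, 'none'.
Answer: none

Derivation:
Node E's children (from adjacency): (leaf)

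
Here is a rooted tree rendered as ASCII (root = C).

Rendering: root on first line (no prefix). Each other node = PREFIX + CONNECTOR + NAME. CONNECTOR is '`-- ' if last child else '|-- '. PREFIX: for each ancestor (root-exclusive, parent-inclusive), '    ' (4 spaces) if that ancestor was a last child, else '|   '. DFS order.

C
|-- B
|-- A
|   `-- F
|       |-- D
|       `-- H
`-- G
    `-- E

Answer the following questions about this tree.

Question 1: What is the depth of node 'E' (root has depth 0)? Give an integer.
Path from root to E: C -> G -> E
Depth = number of edges = 2

Answer: 2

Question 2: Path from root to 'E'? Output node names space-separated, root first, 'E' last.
Walk down from root: C -> G -> E

Answer: C G E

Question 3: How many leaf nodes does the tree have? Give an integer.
Answer: 4

Derivation:
Leaves (nodes with no children): B, D, E, H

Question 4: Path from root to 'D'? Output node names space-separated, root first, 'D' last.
Answer: C A F D

Derivation:
Walk down from root: C -> A -> F -> D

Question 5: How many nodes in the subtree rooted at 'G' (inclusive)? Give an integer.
Subtree rooted at G contains: E, G
Count = 2

Answer: 2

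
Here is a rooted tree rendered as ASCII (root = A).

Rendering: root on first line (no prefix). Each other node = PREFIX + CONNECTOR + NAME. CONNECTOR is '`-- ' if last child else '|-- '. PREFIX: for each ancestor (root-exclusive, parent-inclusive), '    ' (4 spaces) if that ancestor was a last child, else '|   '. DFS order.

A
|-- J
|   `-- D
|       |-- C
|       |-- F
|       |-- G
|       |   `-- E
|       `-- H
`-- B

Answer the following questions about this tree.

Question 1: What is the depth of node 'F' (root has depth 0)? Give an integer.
Answer: 3

Derivation:
Path from root to F: A -> J -> D -> F
Depth = number of edges = 3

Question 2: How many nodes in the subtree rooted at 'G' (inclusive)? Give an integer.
Answer: 2

Derivation:
Subtree rooted at G contains: E, G
Count = 2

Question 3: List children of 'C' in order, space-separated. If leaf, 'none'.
Answer: none

Derivation:
Node C's children (from adjacency): (leaf)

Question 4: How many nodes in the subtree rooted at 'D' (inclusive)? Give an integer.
Subtree rooted at D contains: C, D, E, F, G, H
Count = 6

Answer: 6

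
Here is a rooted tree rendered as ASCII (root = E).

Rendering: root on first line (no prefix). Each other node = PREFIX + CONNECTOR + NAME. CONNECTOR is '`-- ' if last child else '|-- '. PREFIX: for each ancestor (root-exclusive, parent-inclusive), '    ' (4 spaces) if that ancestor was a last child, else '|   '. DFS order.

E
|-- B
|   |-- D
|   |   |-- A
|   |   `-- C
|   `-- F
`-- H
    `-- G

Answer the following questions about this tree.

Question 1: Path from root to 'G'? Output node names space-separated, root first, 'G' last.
Answer: E H G

Derivation:
Walk down from root: E -> H -> G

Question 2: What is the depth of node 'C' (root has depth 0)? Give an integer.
Path from root to C: E -> B -> D -> C
Depth = number of edges = 3

Answer: 3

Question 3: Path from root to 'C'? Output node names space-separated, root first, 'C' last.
Walk down from root: E -> B -> D -> C

Answer: E B D C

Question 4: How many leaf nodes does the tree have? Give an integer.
Leaves (nodes with no children): A, C, F, G

Answer: 4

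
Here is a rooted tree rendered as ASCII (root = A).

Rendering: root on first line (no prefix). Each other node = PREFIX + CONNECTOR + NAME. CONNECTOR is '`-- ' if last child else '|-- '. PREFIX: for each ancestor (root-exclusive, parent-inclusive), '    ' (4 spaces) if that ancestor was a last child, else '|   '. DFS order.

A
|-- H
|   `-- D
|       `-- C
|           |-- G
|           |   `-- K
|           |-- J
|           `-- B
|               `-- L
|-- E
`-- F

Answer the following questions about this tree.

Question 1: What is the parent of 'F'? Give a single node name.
Scan adjacency: F appears as child of A

Answer: A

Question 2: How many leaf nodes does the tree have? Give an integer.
Leaves (nodes with no children): E, F, J, K, L

Answer: 5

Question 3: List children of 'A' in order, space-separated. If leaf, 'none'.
Node A's children (from adjacency): H, E, F

Answer: H E F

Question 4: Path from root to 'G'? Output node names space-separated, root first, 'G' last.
Walk down from root: A -> H -> D -> C -> G

Answer: A H D C G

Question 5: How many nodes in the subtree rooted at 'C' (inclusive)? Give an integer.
Subtree rooted at C contains: B, C, G, J, K, L
Count = 6

Answer: 6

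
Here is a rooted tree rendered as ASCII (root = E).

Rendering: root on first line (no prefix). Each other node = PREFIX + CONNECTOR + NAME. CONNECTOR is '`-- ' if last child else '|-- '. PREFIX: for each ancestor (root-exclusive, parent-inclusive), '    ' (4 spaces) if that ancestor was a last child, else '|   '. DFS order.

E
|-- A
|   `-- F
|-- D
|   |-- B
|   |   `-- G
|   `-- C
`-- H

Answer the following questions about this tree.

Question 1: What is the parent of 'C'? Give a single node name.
Answer: D

Derivation:
Scan adjacency: C appears as child of D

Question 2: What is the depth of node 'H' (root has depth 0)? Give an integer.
Answer: 1

Derivation:
Path from root to H: E -> H
Depth = number of edges = 1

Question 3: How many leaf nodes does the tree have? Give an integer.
Answer: 4

Derivation:
Leaves (nodes with no children): C, F, G, H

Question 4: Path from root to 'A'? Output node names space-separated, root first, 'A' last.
Answer: E A

Derivation:
Walk down from root: E -> A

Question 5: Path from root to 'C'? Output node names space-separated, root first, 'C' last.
Answer: E D C

Derivation:
Walk down from root: E -> D -> C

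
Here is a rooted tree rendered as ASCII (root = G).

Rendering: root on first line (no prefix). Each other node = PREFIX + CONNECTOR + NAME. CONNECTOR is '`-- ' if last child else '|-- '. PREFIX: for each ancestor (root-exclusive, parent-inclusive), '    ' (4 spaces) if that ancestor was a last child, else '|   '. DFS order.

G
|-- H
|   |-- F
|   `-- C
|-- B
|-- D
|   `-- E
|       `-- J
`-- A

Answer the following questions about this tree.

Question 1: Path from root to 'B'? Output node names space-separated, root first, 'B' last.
Walk down from root: G -> B

Answer: G B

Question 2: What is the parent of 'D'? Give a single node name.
Scan adjacency: D appears as child of G

Answer: G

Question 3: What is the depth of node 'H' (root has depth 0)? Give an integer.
Answer: 1

Derivation:
Path from root to H: G -> H
Depth = number of edges = 1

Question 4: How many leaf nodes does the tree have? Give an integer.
Leaves (nodes with no children): A, B, C, F, J

Answer: 5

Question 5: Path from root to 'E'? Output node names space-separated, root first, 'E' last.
Answer: G D E

Derivation:
Walk down from root: G -> D -> E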